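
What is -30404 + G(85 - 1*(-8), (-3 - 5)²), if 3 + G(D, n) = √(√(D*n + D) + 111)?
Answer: -30407 + √(111 + √6045) ≈ -30393.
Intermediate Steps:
G(D, n) = -3 + √(111 + √(D + D*n)) (G(D, n) = -3 + √(√(D*n + D) + 111) = -3 + √(√(D + D*n) + 111) = -3 + √(111 + √(D + D*n)))
-30404 + G(85 - 1*(-8), (-3 - 5)²) = -30404 + (-3 + √(111 + √((85 - 1*(-8))*(1 + (-3 - 5)²)))) = -30404 + (-3 + √(111 + √((85 + 8)*(1 + (-8)²)))) = -30404 + (-3 + √(111 + √(93*(1 + 64)))) = -30404 + (-3 + √(111 + √(93*65))) = -30404 + (-3 + √(111 + √6045)) = -30407 + √(111 + √6045)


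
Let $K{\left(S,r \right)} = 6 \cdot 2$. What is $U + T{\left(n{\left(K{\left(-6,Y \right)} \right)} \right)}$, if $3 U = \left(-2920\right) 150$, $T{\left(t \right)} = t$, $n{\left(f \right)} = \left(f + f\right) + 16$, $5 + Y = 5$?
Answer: $-145960$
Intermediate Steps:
$Y = 0$ ($Y = -5 + 5 = 0$)
$K{\left(S,r \right)} = 12$
$n{\left(f \right)} = 16 + 2 f$ ($n{\left(f \right)} = 2 f + 16 = 16 + 2 f$)
$U = -146000$ ($U = \frac{\left(-2920\right) 150}{3} = \frac{1}{3} \left(-438000\right) = -146000$)
$U + T{\left(n{\left(K{\left(-6,Y \right)} \right)} \right)} = -146000 + \left(16 + 2 \cdot 12\right) = -146000 + \left(16 + 24\right) = -146000 + 40 = -145960$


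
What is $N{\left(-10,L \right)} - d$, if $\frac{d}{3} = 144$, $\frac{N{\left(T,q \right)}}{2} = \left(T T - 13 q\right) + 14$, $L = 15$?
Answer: $-594$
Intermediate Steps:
$N{\left(T,q \right)} = 28 - 26 q + 2 T^{2}$ ($N{\left(T,q \right)} = 2 \left(\left(T T - 13 q\right) + 14\right) = 2 \left(\left(T^{2} - 13 q\right) + 14\right) = 2 \left(14 + T^{2} - 13 q\right) = 28 - 26 q + 2 T^{2}$)
$d = 432$ ($d = 3 \cdot 144 = 432$)
$N{\left(-10,L \right)} - d = \left(28 - 390 + 2 \left(-10\right)^{2}\right) - 432 = \left(28 - 390 + 2 \cdot 100\right) - 432 = \left(28 - 390 + 200\right) - 432 = -162 - 432 = -594$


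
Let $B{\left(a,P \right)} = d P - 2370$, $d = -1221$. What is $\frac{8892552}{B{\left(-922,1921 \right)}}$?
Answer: $- \frac{2964184}{782637} \approx -3.7874$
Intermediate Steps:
$B{\left(a,P \right)} = -2370 - 1221 P$ ($B{\left(a,P \right)} = - 1221 P - 2370 = -2370 - 1221 P$)
$\frac{8892552}{B{\left(-922,1921 \right)}} = \frac{8892552}{-2370 - 2345541} = \frac{8892552}{-2347911} = 8892552 \left(- \frac{1}{2347911}\right) = - \frac{2964184}{782637}$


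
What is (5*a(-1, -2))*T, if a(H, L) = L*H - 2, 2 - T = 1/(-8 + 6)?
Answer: 0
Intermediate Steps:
T = 5/2 (T = 2 - 1/(-8 + 6) = 2 - 1/(-2) = 2 - 1*(-1/2) = 2 + 1/2 = 5/2 ≈ 2.5000)
a(H, L) = -2 + H*L (a(H, L) = H*L - 2 = -2 + H*L)
(5*a(-1, -2))*T = (5*(-2 - 1*(-2)))*(5/2) = (5*(-2 + 2))*(5/2) = (5*0)*(5/2) = 0*(5/2) = 0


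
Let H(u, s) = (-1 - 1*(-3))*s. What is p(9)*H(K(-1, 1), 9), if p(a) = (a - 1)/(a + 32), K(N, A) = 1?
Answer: 144/41 ≈ 3.5122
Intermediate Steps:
H(u, s) = 2*s (H(u, s) = (-1 + 3)*s = 2*s)
p(a) = (-1 + a)/(32 + a)
p(9)*H(K(-1, 1), 9) = ((-1 + 9)/(32 + 9))*(2*9) = (8/41)*18 = 144/41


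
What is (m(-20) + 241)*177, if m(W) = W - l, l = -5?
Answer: 40002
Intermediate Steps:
m(W) = 5 + W (m(W) = W - 1*(-5) = W + 5 = 5 + W)
(m(-20) + 241)*177 = ((5 - 20) + 241)*177 = (-15 + 241)*177 = 226*177 = 40002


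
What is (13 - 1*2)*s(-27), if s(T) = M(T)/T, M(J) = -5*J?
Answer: -55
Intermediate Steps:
s(T) = -5 (s(T) = (-5*T)/T = -5)
(13 - 1*2)*s(-27) = (13 - 1*2)*(-5) = (13 - 2)*(-5) = 11*(-5) = -55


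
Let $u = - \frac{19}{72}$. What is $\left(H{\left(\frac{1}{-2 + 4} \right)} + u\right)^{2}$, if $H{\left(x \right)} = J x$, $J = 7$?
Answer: $\frac{54289}{5184} \approx 10.472$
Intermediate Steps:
$H{\left(x \right)} = 7 x$
$u = - \frac{19}{72}$ ($u = \left(-19\right) \frac{1}{72} = - \frac{19}{72} \approx -0.26389$)
$\left(H{\left(\frac{1}{-2 + 4} \right)} + u\right)^{2} = \left(\frac{7}{-2 + 4} - \frac{19}{72}\right)^{2} = \left(\frac{7}{2} - \frac{19}{72}\right)^{2} = \left(\frac{233}{72}\right)^{2} = \frac{54289}{5184}$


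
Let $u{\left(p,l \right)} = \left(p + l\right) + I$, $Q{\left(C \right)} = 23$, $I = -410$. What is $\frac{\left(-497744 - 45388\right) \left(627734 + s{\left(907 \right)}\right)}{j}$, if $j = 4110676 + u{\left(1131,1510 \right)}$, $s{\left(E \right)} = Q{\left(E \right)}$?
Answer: $- \frac{2643061356}{31883} \approx -82899.0$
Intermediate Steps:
$s{\left(E \right)} = 23$
$u{\left(p,l \right)} = -410 + l + p$ ($u{\left(p,l \right)} = \left(p + l\right) - 410 = \left(l + p\right) - 410 = -410 + l + p$)
$j = 4112907$ ($j = 4110676 + \left(-410 + 1510 + 1131\right) = 4110676 + 2231 = 4112907$)
$\frac{\left(-497744 - 45388\right) \left(627734 + s{\left(907 \right)}\right)}{j} = \frac{\left(-497744 - 45388\right) \left(627734 + 23\right)}{4112907} = \left(-543132\right) 627757 \cdot \frac{1}{4112907} = \left(-340954914924\right) \frac{1}{4112907} = - \frac{2643061356}{31883}$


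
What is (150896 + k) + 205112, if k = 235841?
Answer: 591849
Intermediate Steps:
(150896 + k) + 205112 = (150896 + 235841) + 205112 = 386737 + 205112 = 591849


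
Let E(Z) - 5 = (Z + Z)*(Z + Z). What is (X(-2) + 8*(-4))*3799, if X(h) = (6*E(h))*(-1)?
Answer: -600242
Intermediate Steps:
E(Z) = 5 + 4*Z² (E(Z) = 5 + (Z + Z)*(Z + Z) = 5 + (2*Z)*(2*Z) = 5 + 4*Z²)
X(h) = -30 - 24*h² (X(h) = (6*(5 + 4*h²))*(-1) = (30 + 24*h²)*(-1) = -30 - 24*h²)
(X(-2) + 8*(-4))*3799 = ((-30 - 24*(-2)²) + 8*(-4))*3799 = ((-30 - 24*4) - 32)*3799 = ((-30 - 96) - 32)*3799 = (-126 - 32)*3799 = -158*3799 = -600242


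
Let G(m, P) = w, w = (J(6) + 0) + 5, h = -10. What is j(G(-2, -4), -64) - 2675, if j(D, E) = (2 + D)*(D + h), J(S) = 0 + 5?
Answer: -2675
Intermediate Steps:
J(S) = 5
w = 10 (w = (5 + 0) + 5 = 5 + 5 = 10)
G(m, P) = 10
j(D, E) = (-10 + D)*(2 + D) (j(D, E) = (2 + D)*(D - 10) = (2 + D)*(-10 + D) = (-10 + D)*(2 + D))
j(G(-2, -4), -64) - 2675 = (-20 + 10² - 8*10) - 2675 = (-20 + 100 - 80) - 2675 = 0 - 2675 = -2675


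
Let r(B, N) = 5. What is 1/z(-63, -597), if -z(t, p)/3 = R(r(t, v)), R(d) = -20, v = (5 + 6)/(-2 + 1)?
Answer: 1/60 ≈ 0.016667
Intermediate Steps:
v = -11 (v = 11/(-1) = 11*(-1) = -11)
z(t, p) = 60 (z(t, p) = -3*(-20) = 60)
1/z(-63, -597) = 1/60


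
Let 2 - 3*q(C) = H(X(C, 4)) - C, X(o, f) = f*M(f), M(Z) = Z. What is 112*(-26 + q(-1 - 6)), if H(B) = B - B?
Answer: -9296/3 ≈ -3098.7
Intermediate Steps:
X(o, f) = f² (X(o, f) = f*f = f²)
H(B) = 0
q(C) = ⅔ + C/3 (q(C) = ⅔ - (0 - C)/3 = ⅔ - (-1)*C/3 = ⅔ + C/3)
112*(-26 + q(-1 - 6)) = 112*(-26 + (⅔ + (-1 - 6)/3)) = 112*(-26 + (⅔ + (⅓)*(-7))) = 112*(-26 + (⅔ - 7/3)) = 112*(-26 - 5/3) = 112*(-83/3) = -9296/3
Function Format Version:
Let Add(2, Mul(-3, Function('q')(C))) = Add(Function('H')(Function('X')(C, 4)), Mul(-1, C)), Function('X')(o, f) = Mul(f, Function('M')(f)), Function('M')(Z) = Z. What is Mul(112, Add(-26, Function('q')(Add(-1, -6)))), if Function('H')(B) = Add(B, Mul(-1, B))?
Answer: Rational(-9296, 3) ≈ -3098.7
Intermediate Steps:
Function('X')(o, f) = Pow(f, 2) (Function('X')(o, f) = Mul(f, f) = Pow(f, 2))
Function('H')(B) = 0
Function('q')(C) = Add(Rational(2, 3), Mul(Rational(1, 3), C)) (Function('q')(C) = Add(Rational(2, 3), Mul(Rational(-1, 3), Add(0, Mul(-1, C)))) = Add(Rational(2, 3), Mul(Rational(-1, 3), Mul(-1, C))) = Add(Rational(2, 3), Mul(Rational(1, 3), C)))
Mul(112, Add(-26, Function('q')(Add(-1, -6)))) = Mul(112, Add(-26, Add(Rational(2, 3), Mul(Rational(1, 3), Add(-1, -6))))) = Mul(112, Add(-26, Add(Rational(2, 3), Mul(Rational(1, 3), -7)))) = Mul(112, Add(-26, Add(Rational(2, 3), Rational(-7, 3)))) = Mul(112, Add(-26, Rational(-5, 3))) = Mul(112, Rational(-83, 3)) = Rational(-9296, 3)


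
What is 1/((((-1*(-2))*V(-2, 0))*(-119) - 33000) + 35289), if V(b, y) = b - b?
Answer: 1/2289 ≈ 0.00043687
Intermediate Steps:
V(b, y) = 0
1/((((-1*(-2))*V(-2, 0))*(-119) - 33000) + 35289) = 1/(((-1*(-2)*0)*(-119) - 33000) + 35289) = 1/(((2*0)*(-119) - 33000) + 35289) = 1/((0*(-119) - 33000) + 35289) = 1/((0 - 33000) + 35289) = 1/(-33000 + 35289) = 1/2289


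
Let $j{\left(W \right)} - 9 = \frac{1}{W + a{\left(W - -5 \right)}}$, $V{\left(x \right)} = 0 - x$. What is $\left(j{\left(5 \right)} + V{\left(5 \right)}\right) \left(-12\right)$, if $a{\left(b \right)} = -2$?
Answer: $-52$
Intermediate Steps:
$V{\left(x \right)} = - x$
$j{\left(W \right)} = 9 + \frac{1}{-2 + W}$ ($j{\left(W \right)} = 9 + \frac{1}{W - 2} = 9 + \frac{1}{-2 + W}$)
$\left(j{\left(5 \right)} + V{\left(5 \right)}\right) \left(-12\right) = \left(\frac{-17 + 9 \cdot 5}{-2 + 5} - 5\right) \left(-12\right) = \left(\frac{-17 + 45}{3} - 5\right) \left(-12\right) = \left(\frac{1}{3} \cdot 28 - 5\right) \left(-12\right) = \left(\frac{28}{3} - 5\right) \left(-12\right) = \frac{13}{3} \left(-12\right) = -52$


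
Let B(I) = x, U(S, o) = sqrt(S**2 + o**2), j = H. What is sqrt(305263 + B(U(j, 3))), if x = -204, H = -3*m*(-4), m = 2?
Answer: sqrt(305059) ≈ 552.32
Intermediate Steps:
H = 24 (H = -3*2*(-4) = -6*(-4) = 24)
j = 24
B(I) = -204
sqrt(305263 + B(U(j, 3))) = sqrt(305263 - 204) = sqrt(305059)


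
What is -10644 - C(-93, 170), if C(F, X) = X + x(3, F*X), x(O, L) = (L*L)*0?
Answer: -10814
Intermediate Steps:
x(O, L) = 0 (x(O, L) = L²*0 = 0)
C(F, X) = X (C(F, X) = X + 0 = X)
-10644 - C(-93, 170) = -10644 - 1*170 = -10644 - 170 = -10814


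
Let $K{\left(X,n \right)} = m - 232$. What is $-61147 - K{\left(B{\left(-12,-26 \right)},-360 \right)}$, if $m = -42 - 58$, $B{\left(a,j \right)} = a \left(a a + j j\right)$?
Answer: $-60815$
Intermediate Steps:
$B{\left(a,j \right)} = a \left(a^{2} + j^{2}\right)$
$m = -100$ ($m = -42 - 58 = -100$)
$K{\left(X,n \right)} = -332$ ($K{\left(X,n \right)} = -100 - 232 = -332$)
$-61147 - K{\left(B{\left(-12,-26 \right)},-360 \right)} = -61147 - -332 = -61147 + 332 = -60815$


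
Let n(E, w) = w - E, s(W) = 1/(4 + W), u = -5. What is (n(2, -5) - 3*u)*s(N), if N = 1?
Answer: 8/5 ≈ 1.6000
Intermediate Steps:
(n(2, -5) - 3*u)*s(N) = ((-5 - 1*2) - 3*(-5))/(4 + 1) = ((-5 - 2) + 15)/5 = (-7 + 15)*(⅕) = 8*(⅕) = 8/5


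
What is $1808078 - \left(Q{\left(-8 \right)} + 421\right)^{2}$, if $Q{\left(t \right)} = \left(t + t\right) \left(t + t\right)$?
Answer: $1349749$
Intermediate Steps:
$Q{\left(t \right)} = 4 t^{2}$ ($Q{\left(t \right)} = 2 t 2 t = 4 t^{2}$)
$1808078 - \left(Q{\left(-8 \right)} + 421\right)^{2} = 1808078 - \left(4 \left(-8\right)^{2} + 421\right)^{2} = 1808078 - \left(4 \cdot 64 + 421\right)^{2} = 1808078 - \left(256 + 421\right)^{2} = 1808078 - 677^{2} = 1808078 - 458329 = 1349749$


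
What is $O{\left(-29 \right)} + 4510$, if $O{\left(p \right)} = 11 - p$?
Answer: $4550$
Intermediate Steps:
$O{\left(-29 \right)} + 4510 = \left(11 - -29\right) + 4510 = \left(11 + 29\right) + 4510 = 40 + 4510 = 4550$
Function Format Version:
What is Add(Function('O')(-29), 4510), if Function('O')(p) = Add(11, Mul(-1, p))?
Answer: 4550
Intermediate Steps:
Add(Function('O')(-29), 4510) = Add(Add(11, Mul(-1, -29)), 4510) = Add(Add(11, 29), 4510) = Add(40, 4510) = 4550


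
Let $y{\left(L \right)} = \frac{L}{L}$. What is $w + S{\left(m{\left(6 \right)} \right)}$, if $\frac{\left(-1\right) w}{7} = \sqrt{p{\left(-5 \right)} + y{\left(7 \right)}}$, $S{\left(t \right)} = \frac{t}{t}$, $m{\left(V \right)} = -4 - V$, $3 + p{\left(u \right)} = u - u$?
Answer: $1 - 7 i \sqrt{2} \approx 1.0 - 9.8995 i$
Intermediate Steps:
$p{\left(u \right)} = -3$ ($p{\left(u \right)} = -3 + \left(u - u\right) = -3 + 0 = -3$)
$S{\left(t \right)} = 1$
$y{\left(L \right)} = 1$
$w = - 7 i \sqrt{2}$ ($w = - 7 \sqrt{-3 + 1} = - 7 \sqrt{-2} = - 7 i \sqrt{2} \approx - 9.8995 i$)
$w + S{\left(m{\left(6 \right)} \right)} = - 7 i \sqrt{2} + 1 = 1 - 7 i \sqrt{2}$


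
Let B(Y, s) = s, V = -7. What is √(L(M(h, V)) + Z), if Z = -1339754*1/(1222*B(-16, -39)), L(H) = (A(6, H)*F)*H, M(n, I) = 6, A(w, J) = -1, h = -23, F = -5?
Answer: √195249327/1833 ≈ 7.6231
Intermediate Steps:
L(H) = 5*H (L(H) = (-1*(-5))*H = 5*H)
Z = 51529/1833 (Z = -1339754/(1222*(-39)) = -1339754/(-47658) = -1339754*(-1/47658) = 51529/1833 ≈ 28.112)
√(L(M(h, V)) + Z) = √(5*6 + 51529/1833) = √(30 + 51529/1833) = √(106519/1833) = √195249327/1833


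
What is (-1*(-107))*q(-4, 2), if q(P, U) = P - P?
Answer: 0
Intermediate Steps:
q(P, U) = 0
(-1*(-107))*q(-4, 2) = -1*(-107)*0 = 107*0 = 0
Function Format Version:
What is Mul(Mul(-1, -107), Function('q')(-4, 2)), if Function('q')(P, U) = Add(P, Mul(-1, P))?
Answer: 0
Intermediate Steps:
Function('q')(P, U) = 0
Mul(Mul(-1, -107), Function('q')(-4, 2)) = Mul(Mul(-1, -107), 0) = Mul(107, 0) = 0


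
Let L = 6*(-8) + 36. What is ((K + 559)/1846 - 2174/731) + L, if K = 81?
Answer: -9869238/674713 ≈ -14.627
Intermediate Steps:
L = -12 (L = -48 + 36 = -12)
((K + 559)/1846 - 2174/731) + L = ((81 + 559)/1846 - 2174/731) - 12 = (640*(1/1846) - 2174*1/731) - 12 = (320/923 - 2174/731) - 12 = -1772682/674713 - 12 = -9869238/674713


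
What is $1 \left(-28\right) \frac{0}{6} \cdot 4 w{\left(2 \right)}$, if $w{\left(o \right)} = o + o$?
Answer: $0$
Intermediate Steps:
$w{\left(o \right)} = 2 o$
$1 \left(-28\right) \frac{0}{6} \cdot 4 w{\left(2 \right)} = 1 \left(-28\right) \frac{0}{6} \cdot 4 \cdot 2 \cdot 2 = - 28 \cdot 0 \cdot \frac{1}{6} \cdot 4 \cdot 4 = - 28 \cdot 0 \cdot 4 \cdot 4 = - 28 \cdot 0 \cdot 4 = \left(-28\right) 0 = 0$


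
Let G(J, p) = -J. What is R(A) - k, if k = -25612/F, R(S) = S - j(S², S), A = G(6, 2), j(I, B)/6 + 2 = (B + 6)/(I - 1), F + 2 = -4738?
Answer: 707/1185 ≈ 0.59662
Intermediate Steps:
F = -4740 (F = -2 - 4738 = -4740)
j(I, B) = -12 + 6*(6 + B)/(-1 + I) (j(I, B) = -12 + 6*((B + 6)/(I - 1)) = -12 + 6*((6 + B)/(-1 + I)) = -12 + 6*(6 + B)/(-1 + I))
A = -6 (A = -1*6 = -6)
R(S) = S - 6*(8 + S - 2*S²)/(-1 + S²)
k = 6403/1185 (k = -25612/(-4740) = -25612*(-1/4740) = 6403/1185 ≈ 5.4034)
R(A) - k = (-48 + (-6)³ - 7*(-6) + 12*(-6)²)/(-1 + (-6)²) - 1*6403/1185 = (-48 - 216 + 42 + 12*36)/(-1 + 36) - 6403/1185 = (-48 - 216 + 42 + 432)/35 - 6403/1185 = (1/35)*210 - 6403/1185 = 6 - 6403/1185 = 707/1185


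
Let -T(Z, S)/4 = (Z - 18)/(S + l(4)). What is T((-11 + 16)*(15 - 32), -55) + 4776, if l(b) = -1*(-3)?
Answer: 61985/13 ≈ 4768.1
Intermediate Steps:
l(b) = 3
T(Z, S) = -4*(-18 + Z)/(3 + S) (T(Z, S) = -4*(Z - 18)/(S + 3) = -4*(-18 + Z)/(3 + S))
T((-11 + 16)*(15 - 32), -55) + 4776 = 4*(18 - (-11 + 16)*(15 - 32))/(3 - 55) + 4776 = 4*(18 - 5*(-17))/(-52) + 4776 = 4*(-1/52)*(18 - 1*(-85)) + 4776 = 4*(-1/52)*(18 + 85) + 4776 = 4*(-1/52)*103 + 4776 = -103/13 + 4776 = 61985/13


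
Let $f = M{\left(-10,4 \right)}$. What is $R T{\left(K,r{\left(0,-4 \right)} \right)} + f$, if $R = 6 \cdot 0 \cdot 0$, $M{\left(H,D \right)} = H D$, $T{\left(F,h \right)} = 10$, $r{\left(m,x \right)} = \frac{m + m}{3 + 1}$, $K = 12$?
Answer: $-40$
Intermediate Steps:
$r{\left(m,x \right)} = \frac{m}{2}$ ($r{\left(m,x \right)} = \frac{2 m}{4} = 2 m \frac{1}{4} = \frac{m}{2}$)
$M{\left(H,D \right)} = D H$
$f = -40$ ($f = 4 \left(-10\right) = -40$)
$R = 0$ ($R = 0 \cdot 0 = 0$)
$R T{\left(K,r{\left(0,-4 \right)} \right)} + f = 0 \cdot 10 - 40 = 0 - 40 = -40$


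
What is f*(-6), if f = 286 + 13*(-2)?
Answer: -1560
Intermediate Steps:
f = 260 (f = 286 - 26 = 260)
f*(-6) = 260*(-6) = -1560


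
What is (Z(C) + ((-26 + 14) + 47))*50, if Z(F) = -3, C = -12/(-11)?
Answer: 1600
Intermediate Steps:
C = 12/11 (C = -12*(-1/11) = 12/11 ≈ 1.0909)
(Z(C) + ((-26 + 14) + 47))*50 = (-3 + ((-26 + 14) + 47))*50 = (-3 + (-12 + 47))*50 = (-3 + 35)*50 = 32*50 = 1600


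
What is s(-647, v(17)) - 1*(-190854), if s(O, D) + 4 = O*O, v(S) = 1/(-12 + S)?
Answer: 609459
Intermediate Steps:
s(O, D) = -4 + O**2 (s(O, D) = -4 + O*O = -4 + O**2)
s(-647, v(17)) - 1*(-190854) = (-4 + (-647)**2) - 1*(-190854) = (-4 + 418609) + 190854 = 418605 + 190854 = 609459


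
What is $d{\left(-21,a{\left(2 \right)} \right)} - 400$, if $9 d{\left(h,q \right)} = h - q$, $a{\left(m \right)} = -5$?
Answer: $- \frac{3616}{9} \approx -401.78$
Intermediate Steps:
$d{\left(h,q \right)} = - \frac{q}{9} + \frac{h}{9}$ ($d{\left(h,q \right)} = \frac{h - q}{9} = - \frac{q}{9} + \frac{h}{9}$)
$d{\left(-21,a{\left(2 \right)} \right)} - 400 = \left(\left(- \frac{1}{9}\right) \left(-5\right) + \frac{1}{9} \left(-21\right)\right) - 400 = \left(\frac{5}{9} - \frac{7}{3}\right) - 400 = - \frac{16}{9} - 400 = - \frac{3616}{9}$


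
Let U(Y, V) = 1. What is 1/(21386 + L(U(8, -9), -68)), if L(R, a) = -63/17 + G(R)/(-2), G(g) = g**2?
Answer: 34/726981 ≈ 4.6769e-5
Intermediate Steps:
L(R, a) = -63/17 - R**2/2 (L(R, a) = -63/17 + R**2/(-2) = -63*1/17 + R**2*(-1/2) = -63/17 - R**2/2)
1/(21386 + L(U(8, -9), -68)) = 1/(21386 + (-63/17 - 1/2*1**2)) = 1/(21386 + (-63/17 - 1/2*1)) = 1/(21386 + (-63/17 - 1/2)) = 1/(21386 - 143/34) = 1/(726981/34) = 34/726981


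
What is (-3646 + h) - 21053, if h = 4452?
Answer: -20247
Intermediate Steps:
(-3646 + h) - 21053 = (-3646 + 4452) - 21053 = 806 - 21053 = -20247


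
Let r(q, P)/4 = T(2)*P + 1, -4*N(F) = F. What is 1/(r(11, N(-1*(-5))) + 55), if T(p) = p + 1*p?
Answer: 1/39 ≈ 0.025641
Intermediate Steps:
N(F) = -F/4
T(p) = 2*p (T(p) = p + p = 2*p)
r(q, P) = 4 + 16*P (r(q, P) = 4*((2*2)*P + 1) = 4*(4*P + 1) = 4*(1 + 4*P) = 4 + 16*P)
1/(r(11, N(-1*(-5))) + 55) = 1/((4 + 16*(-(-1)*(-5)/4)) + 55) = 1/((4 + 16*(-¼*5)) + 55) = 1/((4 + 16*(-5/4)) + 55) = 1/((4 - 20) + 55) = 1/(-16 + 55) = 1/39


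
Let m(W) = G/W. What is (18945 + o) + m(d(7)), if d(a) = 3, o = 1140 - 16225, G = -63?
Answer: 3839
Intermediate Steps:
o = -15085
m(W) = -63/W
(18945 + o) + m(d(7)) = (18945 - 15085) - 63/3 = 3860 - 63*1/3 = 3860 - 21 = 3839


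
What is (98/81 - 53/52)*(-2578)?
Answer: -1035067/2106 ≈ -491.48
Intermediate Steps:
(98/81 - 53/52)*(-2578) = (803/4212)*(-2578) = -1035067/2106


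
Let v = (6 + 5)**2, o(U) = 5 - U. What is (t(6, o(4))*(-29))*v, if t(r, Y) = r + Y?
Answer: -24563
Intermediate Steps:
t(r, Y) = Y + r
v = 121 (v = 11**2 = 121)
(t(6, o(4))*(-29))*v = (((5 - 1*4) + 6)*(-29))*121 = (((5 - 4) + 6)*(-29))*121 = ((1 + 6)*(-29))*121 = (7*(-29))*121 = -203*121 = -24563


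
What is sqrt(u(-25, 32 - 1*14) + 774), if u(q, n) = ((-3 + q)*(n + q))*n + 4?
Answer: sqrt(4306) ≈ 65.620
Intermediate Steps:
u(q, n) = 4 + n*(-3 + q)*(n + q) (u(q, n) = n*(-3 + q)*(n + q) + 4 = 4 + n*(-3 + q)*(n + q))
sqrt(u(-25, 32 - 1*14) + 774) = sqrt((4 - 3*(32 - 1*14)**2 + (32 - 1*14)*(-25)**2 - 25*(32 - 1*14)**2 - 3*(32 - 1*14)*(-25)) + 774) = sqrt((4 - 3*(32 - 14)**2 + (32 - 14)*625 - 25*(32 - 14)**2 - 3*(32 - 14)*(-25)) + 774) = sqrt((4 - 3*18**2 + 18*625 - 25*18**2 - 3*18*(-25)) + 774) = sqrt((4 - 3*324 + 11250 - 25*324 + 1350) + 774) = sqrt((4 - 972 + 11250 - 8100 + 1350) + 774) = sqrt(3532 + 774) = sqrt(4306)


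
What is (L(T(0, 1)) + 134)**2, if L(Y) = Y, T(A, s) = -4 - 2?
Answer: 16384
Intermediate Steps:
T(A, s) = -6
(L(T(0, 1)) + 134)**2 = (-6 + 134)**2 = 128**2 = 16384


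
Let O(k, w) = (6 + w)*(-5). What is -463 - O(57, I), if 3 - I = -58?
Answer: -128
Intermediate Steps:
I = 61 (I = 3 - 1*(-58) = 3 + 58 = 61)
O(k, w) = -30 - 5*w
-463 - O(57, I) = -463 - (-30 - 5*61) = -463 - (-30 - 305) = -463 - 1*(-335) = -463 + 335 = -128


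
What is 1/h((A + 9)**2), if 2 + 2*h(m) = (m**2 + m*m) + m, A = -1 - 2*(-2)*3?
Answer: 1/160199 ≈ 6.2422e-6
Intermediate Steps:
A = 11 (A = -1 - (-4)*3 = -1 - 1*(-12) = -1 + 12 = 11)
h(m) = -1 + m**2 + m/2 (h(m) = -1 + ((m**2 + m*m) + m)/2 = -1 + ((m**2 + m**2) + m)/2 = -1 + (2*m**2 + m)/2 = -1 + (m + 2*m**2)/2 = -1 + (m**2 + m/2) = -1 + m**2 + m/2)
1/h((A + 9)**2) = 1/(-1 + ((11 + 9)**2)**2 + (11 + 9)**2/2) = 1/(-1 + (20**2)**2 + (1/2)*20**2) = 1/(-1 + 400**2 + (1/2)*400) = 1/(-1 + 160000 + 200) = 1/160199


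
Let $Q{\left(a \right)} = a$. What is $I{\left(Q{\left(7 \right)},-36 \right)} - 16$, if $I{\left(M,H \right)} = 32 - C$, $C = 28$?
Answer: $-12$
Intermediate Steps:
$I{\left(M,H \right)} = 4$ ($I{\left(M,H \right)} = 32 - 28 = 4$)
$I{\left(Q{\left(7 \right)},-36 \right)} - 16 = 4 - 16 = -12$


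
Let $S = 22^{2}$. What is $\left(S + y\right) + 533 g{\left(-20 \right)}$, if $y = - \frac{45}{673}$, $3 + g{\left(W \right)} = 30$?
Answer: $\frac{10010830}{673} \approx 14875.0$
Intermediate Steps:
$g{\left(W \right)} = 27$ ($g{\left(W \right)} = -3 + 30 = 27$)
$S = 484$
$y = - \frac{45}{673}$ ($y = \left(-45\right) \frac{1}{673} = - \frac{45}{673} \approx -0.066865$)
$\left(S + y\right) + 533 g{\left(-20 \right)} = \left(484 - \frac{45}{673}\right) + 533 \cdot 27 = \frac{325687}{673} + 14391 = \frac{10010830}{673}$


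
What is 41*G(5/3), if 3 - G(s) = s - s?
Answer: 123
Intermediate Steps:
G(s) = 3 (G(s) = 3 - (s - s) = 3 - 1*0 = 3 + 0 = 3)
41*G(5/3) = 41*3 = 123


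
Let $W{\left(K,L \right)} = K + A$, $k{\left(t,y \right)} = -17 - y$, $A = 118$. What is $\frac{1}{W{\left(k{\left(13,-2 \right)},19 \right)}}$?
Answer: $\frac{1}{103} \approx 0.0097087$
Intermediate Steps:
$W{\left(K,L \right)} = 118 + K$ ($W{\left(K,L \right)} = K + 118 = 118 + K$)
$\frac{1}{W{\left(k{\left(13,-2 \right)},19 \right)}} = \frac{1}{118 - 15} = \frac{1}{103}$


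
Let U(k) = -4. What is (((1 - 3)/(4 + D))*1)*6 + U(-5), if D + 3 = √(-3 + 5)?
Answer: 8 - 12*√2 ≈ -8.9706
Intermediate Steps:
D = -3 + √2 (D = -3 + √(-3 + 5) = -3 + √2 ≈ -1.5858)
(((1 - 3)/(4 + D))*1)*6 + U(-5) = (((1 - 3)/(4 + (-3 + √2)))*1)*6 - 4 = (-2/(1 + √2)*1)*6 - 4 = -2/(1 + √2)*6 - 4 = -12/(1 + √2) - 4 = -4 - 12/(1 + √2)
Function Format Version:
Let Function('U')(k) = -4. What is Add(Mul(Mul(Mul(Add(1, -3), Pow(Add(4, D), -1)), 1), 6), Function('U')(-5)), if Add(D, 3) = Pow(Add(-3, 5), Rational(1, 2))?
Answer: Add(8, Mul(-12, Pow(2, Rational(1, 2)))) ≈ -8.9706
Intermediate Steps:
D = Add(-3, Pow(2, Rational(1, 2))) (D = Add(-3, Pow(Add(-3, 5), Rational(1, 2))) = Add(-3, Pow(2, Rational(1, 2))) ≈ -1.5858)
Add(Mul(Mul(Mul(Add(1, -3), Pow(Add(4, D), -1)), 1), 6), Function('U')(-5)) = Add(Mul(Mul(Mul(Add(1, -3), Pow(Add(4, Add(-3, Pow(2, Rational(1, 2)))), -1)), 1), 6), -4) = Add(Mul(Mul(Mul(-2, Pow(Add(1, Pow(2, Rational(1, 2))), -1)), 1), 6), -4) = Add(Mul(Mul(-2, Pow(Add(1, Pow(2, Rational(1, 2))), -1)), 6), -4) = Add(Mul(-12, Pow(Add(1, Pow(2, Rational(1, 2))), -1)), -4) = Add(-4, Mul(-12, Pow(Add(1, Pow(2, Rational(1, 2))), -1)))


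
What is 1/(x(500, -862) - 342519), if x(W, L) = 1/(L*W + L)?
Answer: -431862/147920940379 ≈ -2.9195e-6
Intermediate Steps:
x(W, L) = 1/(L + L*W)
1/(x(500, -862) - 342519) = 1/(1/((-862)*(1 + 500)) - 342519) = 1/(-1/862/501 - 342519) = 1/(-1/862*1/501 - 342519) = 1/(-1/431862 - 342519) = 1/(-147920940379/431862) = -431862/147920940379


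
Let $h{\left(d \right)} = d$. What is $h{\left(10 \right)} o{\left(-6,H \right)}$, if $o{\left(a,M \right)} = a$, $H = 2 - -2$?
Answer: $-60$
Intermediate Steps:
$H = 4$ ($H = 2 + 2 = 4$)
$h{\left(10 \right)} o{\left(-6,H \right)} = 10 \left(-6\right) = -60$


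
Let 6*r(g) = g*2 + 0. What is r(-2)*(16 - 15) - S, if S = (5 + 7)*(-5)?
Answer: 178/3 ≈ 59.333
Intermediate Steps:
S = -60 (S = 12*(-5) = -60)
r(g) = g/3 (r(g) = (g*2 + 0)/6 = (2*g + 0)/6 = (2*g)/6 = g/3)
r(-2)*(16 - 15) - S = ((⅓)*(-2))*(16 - 15) - 1*(-60) = -⅔*1 + 60 = -⅔ + 60 = 178/3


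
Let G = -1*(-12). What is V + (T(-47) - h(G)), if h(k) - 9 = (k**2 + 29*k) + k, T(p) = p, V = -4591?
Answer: -5151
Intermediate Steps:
G = 12
h(k) = 9 + k**2 + 30*k (h(k) = 9 + ((k**2 + 29*k) + k) = 9 + (k**2 + 30*k) = 9 + k**2 + 30*k)
V + (T(-47) - h(G)) = -4591 + (-47 - (9 + 12**2 + 30*12)) = -4591 + (-47 - (9 + 144 + 360)) = -4591 + (-47 - 1*513) = -4591 + (-47 - 513) = -4591 - 560 = -5151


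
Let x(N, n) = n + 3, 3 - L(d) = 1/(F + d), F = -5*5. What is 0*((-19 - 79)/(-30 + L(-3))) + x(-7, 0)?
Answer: 3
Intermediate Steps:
F = -25
L(d) = 3 - 1/(-25 + d)
x(N, n) = 3 + n
0*((-19 - 79)/(-30 + L(-3))) + x(-7, 0) = 0*((-19 - 79)/(-30 + (-76 + 3*(-3))/(-25 - 3))) + (3 + 0) = 0*(-98/(-30 + (-76 - 9)/(-28))) + 3 = 0*(-98/(-30 - 1/28*(-85))) + 3 = 0*(-98/(-30 + 85/28)) + 3 = 0*(-98/(-755/28)) + 3 = 0*(-98*(-28/755)) + 3 = 0*(2744/755) + 3 = 0 + 3 = 3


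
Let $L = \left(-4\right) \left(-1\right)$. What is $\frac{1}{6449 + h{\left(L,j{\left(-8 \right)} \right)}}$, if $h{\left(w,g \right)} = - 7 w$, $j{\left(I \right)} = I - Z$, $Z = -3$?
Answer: $\frac{1}{6421} \approx 0.00015574$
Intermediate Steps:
$L = 4$
$j{\left(I \right)} = 3 + I$ ($j{\left(I \right)} = I - -3 = I + 3 = 3 + I$)
$\frac{1}{6449 + h{\left(L,j{\left(-8 \right)} \right)}} = \frac{1}{6449 - 28} = \frac{1}{6421}$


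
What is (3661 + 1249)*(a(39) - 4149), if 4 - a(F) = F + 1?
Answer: -20548350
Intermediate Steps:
a(F) = 3 - F (a(F) = 4 - (F + 1) = 4 - (1 + F) = 4 + (-1 - F) = 3 - F)
(3661 + 1249)*(a(39) - 4149) = (3661 + 1249)*((3 - 1*39) - 4149) = 4910*((3 - 39) - 4149) = 4910*(-36 - 4149) = 4910*(-4185) = -20548350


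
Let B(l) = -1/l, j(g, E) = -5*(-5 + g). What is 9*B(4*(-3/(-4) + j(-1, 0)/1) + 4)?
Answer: -9/127 ≈ -0.070866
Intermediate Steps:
j(g, E) = 25 - 5*g
9*B(4*(-3/(-4) + j(-1, 0)/1) + 4) = 9*(-1/(4*(-3/(-4) + (25 - 5*(-1))/1) + 4)) = 9*(-1/(4*(-3*(-¼) + (25 + 5)*1) + 4)) = 9*(-1/(4*(¾ + 30*1) + 4)) = 9*(-1/(4*(¾ + 30) + 4)) = 9*(-1/(4*(123/4) + 4)) = 9*(-1/(123 + 4)) = 9*(-1/127) = -9/127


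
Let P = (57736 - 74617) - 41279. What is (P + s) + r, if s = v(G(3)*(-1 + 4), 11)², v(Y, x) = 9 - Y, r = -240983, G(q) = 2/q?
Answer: -299094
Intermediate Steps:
P = -58160 (P = -16881 - 41279 = -58160)
s = 49 (s = (9 - 2/3*(-1 + 4))² = (9 - 2*(⅓)*3)² = (9 - 2*3/3)² = (9 - 1*2)² = (9 - 2)² = 7² = 49)
(P + s) + r = (-58160 + 49) - 240983 = -58111 - 240983 = -299094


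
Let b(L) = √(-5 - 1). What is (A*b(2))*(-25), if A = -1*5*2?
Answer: 250*I*√6 ≈ 612.37*I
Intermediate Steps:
b(L) = I*√6 (b(L) = √(-6) = I*√6)
A = -10 (A = -5*2 = -10)
(A*b(2))*(-25) = -10*I*√6*(-25) = 250*I*√6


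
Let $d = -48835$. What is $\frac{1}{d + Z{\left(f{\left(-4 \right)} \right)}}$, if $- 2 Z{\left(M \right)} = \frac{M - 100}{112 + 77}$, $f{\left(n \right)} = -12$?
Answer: $- \frac{27}{1318537} \approx -2.0477 \cdot 10^{-5}$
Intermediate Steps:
$Z{\left(M \right)} = \frac{50}{189} - \frac{M}{378}$ ($Z{\left(M \right)} = - \frac{\left(M - 100\right) \frac{1}{112 + 77}}{2} = - \frac{\left(-100 + M\right) \frac{1}{189}}{2} = - \frac{- \frac{100}{189} + \frac{M}{189}}{2} = \frac{50}{189} - \frac{M}{378}$)
$\frac{1}{d + Z{\left(f{\left(-4 \right)} \right)}} = \frac{1}{-48835 + \left(\frac{50}{189} - - \frac{2}{63}\right)} = \frac{1}{-48835 + \left(\frac{50}{189} + \frac{2}{63}\right)} = \frac{1}{-48835 + \frac{8}{27}} = \frac{1}{- \frac{1318537}{27}} = - \frac{27}{1318537}$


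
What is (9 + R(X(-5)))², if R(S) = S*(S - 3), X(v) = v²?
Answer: 312481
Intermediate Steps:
R(S) = S*(-3 + S)
(9 + R(X(-5)))² = (9 + (-5)²*(-3 + (-5)²))² = (9 + 25*(-3 + 25))² = (9 + 25*22)² = (9 + 550)² = 559² = 312481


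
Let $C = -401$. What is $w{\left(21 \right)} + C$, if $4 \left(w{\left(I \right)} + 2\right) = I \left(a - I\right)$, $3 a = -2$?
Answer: $- \frac{2067}{4} \approx -516.75$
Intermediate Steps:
$a = - \frac{2}{3}$ ($a = \frac{1}{3} \left(-2\right) = - \frac{2}{3} \approx -0.66667$)
$w{\left(I \right)} = -2 + \frac{I \left(- \frac{2}{3} - I\right)}{4}$
$w{\left(21 \right)} + C = \left(-2 - \frac{21^{2}}{4} - \frac{7}{2}\right) - 401 = \left(-2 - \frac{441}{4} - \frac{7}{2}\right) - 401 = - \frac{463}{4} - 401 = - \frac{2067}{4}$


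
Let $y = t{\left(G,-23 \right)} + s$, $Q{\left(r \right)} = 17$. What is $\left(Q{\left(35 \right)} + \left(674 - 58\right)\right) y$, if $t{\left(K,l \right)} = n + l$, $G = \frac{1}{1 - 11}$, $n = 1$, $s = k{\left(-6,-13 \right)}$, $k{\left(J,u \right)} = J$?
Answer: $-17724$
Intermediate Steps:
$s = -6$
$G = - \frac{1}{10}$ ($G = \frac{1}{-10} = - \frac{1}{10} \approx -0.1$)
$t{\left(K,l \right)} = 1 + l$
$y = -28$ ($y = \left(1 - 23\right) - 6 = -22 - 6 = -28$)
$\left(Q{\left(35 \right)} + \left(674 - 58\right)\right) y = \left(17 + \left(674 - 58\right)\right) \left(-28\right) = \left(17 + 616\right) \left(-28\right) = 633 \left(-28\right) = -17724$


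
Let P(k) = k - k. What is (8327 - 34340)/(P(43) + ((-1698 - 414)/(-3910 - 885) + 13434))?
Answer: -41577445/21472714 ≈ -1.9363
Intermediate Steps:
P(k) = 0
(8327 - 34340)/(P(43) + ((-1698 - 414)/(-3910 - 885) + 13434)) = (8327 - 34340)/(0 + ((-1698 - 414)/(-3910 - 885) + 13434)) = -26013/(0 + (-2112/(-4795) + 13434)) = -26013/(0 + (-2112*(-1/4795) + 13434)) = -26013/(0 + (2112/4795 + 13434)) = -26013/(0 + 64418142/4795) = -26013/64418142/4795 = -26013*4795/64418142 = -41577445/21472714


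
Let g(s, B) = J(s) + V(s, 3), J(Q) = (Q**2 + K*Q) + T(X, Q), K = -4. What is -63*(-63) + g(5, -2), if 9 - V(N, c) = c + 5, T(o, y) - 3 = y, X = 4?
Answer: 3983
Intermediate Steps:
T(o, y) = 3 + y
V(N, c) = 4 - c (V(N, c) = 9 - (c + 5) = 9 - (5 + c) = 9 + (-5 - c) = 4 - c)
J(Q) = 3 + Q**2 - 3*Q (J(Q) = (Q**2 - 4*Q) + (3 + Q) = 3 + Q**2 - 3*Q)
g(s, B) = 4 + s**2 - 3*s (g(s, B) = (3 + s**2 - 3*s) + (4 - 1*3) = (3 + s**2 - 3*s) + (4 - 3) = (3 + s**2 - 3*s) + 1 = 4 + s**2 - 3*s)
-63*(-63) + g(5, -2) = -63*(-63) + (4 + 5**2 - 3*5) = 3969 + (4 + 25 - 15) = 3969 + 14 = 3983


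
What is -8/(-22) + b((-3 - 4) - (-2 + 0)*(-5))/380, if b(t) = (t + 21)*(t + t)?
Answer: 6/1045 ≈ 0.0057416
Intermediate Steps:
b(t) = 2*t*(21 + t) (b(t) = (21 + t)*(2*t) = 2*t*(21 + t))
-8/(-22) + b((-3 - 4) - (-2 + 0)*(-5))/380 = -8/(-22) + (2*((-3 - 4) - (-2 + 0)*(-5))*(21 + ((-3 - 4) - (-2 + 0)*(-5))))/380 = -8*(-1/22) + (2*(-7 - 1*(-2)*(-5))*(21 + (-7 - 1*(-2)*(-5))))*(1/380) = 4/11 + (2*(-7 + 2*(-5))*(21 + (-7 + 2*(-5))))*(1/380) = 4/11 + (2*(-7 - 10)*(21 + (-7 - 10)))*(1/380) = 4/11 + (2*(-17)*(21 - 17))*(1/380) = 4/11 + (2*(-17)*4)*(1/380) = 4/11 - 136*1/380 = 4/11 - 34/95 = 6/1045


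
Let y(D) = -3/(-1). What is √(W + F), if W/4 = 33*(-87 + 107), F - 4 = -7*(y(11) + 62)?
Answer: √2189 ≈ 46.787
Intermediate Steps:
y(D) = 3 (y(D) = -3*(-1) = 3)
F = -451 (F = 4 - 7*(3 + 62) = 4 - 7*65 = 4 - 455 = -451)
W = 2640 (W = 4*(33*(-87 + 107)) = 4*(33*20) = 4*660 = 2640)
√(W + F) = √(2640 - 451) = √2189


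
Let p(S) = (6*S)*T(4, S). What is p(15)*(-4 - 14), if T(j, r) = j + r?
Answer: -30780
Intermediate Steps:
p(S) = 6*S*(4 + S) (p(S) = (6*S)*(4 + S) = 6*S*(4 + S))
p(15)*(-4 - 14) = (6*15*(4 + 15))*(-4 - 14) = (6*15*19)*(-18) = 1710*(-18) = -30780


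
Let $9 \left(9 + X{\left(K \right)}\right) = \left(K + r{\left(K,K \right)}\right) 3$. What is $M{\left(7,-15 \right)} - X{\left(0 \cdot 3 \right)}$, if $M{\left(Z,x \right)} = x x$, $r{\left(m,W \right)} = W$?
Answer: $234$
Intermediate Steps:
$M{\left(Z,x \right)} = x^{2}$
$X{\left(K \right)} = -9 + \frac{2 K}{3}$ ($X{\left(K \right)} = -9 + \frac{\left(K + K\right) 3}{9} = -9 + \frac{2 K 3}{9} = -9 + \frac{6 K}{9} = -9 + \frac{2 K}{3}$)
$M{\left(7,-15 \right)} - X{\left(0 \cdot 3 \right)} = \left(-15\right)^{2} - \left(-9 + \frac{2 \cdot 0 \cdot 3}{3}\right) = 225 - \left(-9 + \frac{2}{3} \cdot 0\right) = 225 - \left(-9 + 0\right) = 225 - -9 = 225 + 9 = 234$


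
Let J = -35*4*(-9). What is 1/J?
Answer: 1/1260 ≈ 0.00079365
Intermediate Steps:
J = 1260 (J = -140*(-9) = 1260)
1/J = 1/1260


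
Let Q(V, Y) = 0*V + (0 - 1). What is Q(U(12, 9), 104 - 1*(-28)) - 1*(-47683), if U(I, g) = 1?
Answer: 47682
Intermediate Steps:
Q(V, Y) = -1 (Q(V, Y) = 0 - 1 = -1)
Q(U(12, 9), 104 - 1*(-28)) - 1*(-47683) = -1 - 1*(-47683) = -1 + 47683 = 47682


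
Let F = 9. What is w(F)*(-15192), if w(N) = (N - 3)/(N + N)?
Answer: -5064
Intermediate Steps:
w(N) = (-3 + N)/(2*N) (w(N) = (-3 + N)/((2*N)) = (-3 + N)*(1/(2*N)) = (-3 + N)/(2*N))
w(F)*(-15192) = ((½)*(-3 + 9)/9)*(-15192) = ((½)*(⅑)*6)*(-15192) = (⅓)*(-15192) = -5064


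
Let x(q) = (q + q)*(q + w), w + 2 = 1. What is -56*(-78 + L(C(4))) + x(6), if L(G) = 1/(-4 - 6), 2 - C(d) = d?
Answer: 22168/5 ≈ 4433.6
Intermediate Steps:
w = -1 (w = -2 + 1 = -1)
C(d) = 2 - d
L(G) = -⅒ (L(G) = 1/(-10) = -⅒)
x(q) = 2*q*(-1 + q) (x(q) = (q + q)*(q - 1) = (2*q)*(-1 + q) = 2*q*(-1 + q))
-56*(-78 + L(C(4))) + x(6) = -56*(-78 - ⅒) + 2*6*(-1 + 6) = -56*(-781/10) + 2*6*5 = 21868/5 + 60 = 22168/5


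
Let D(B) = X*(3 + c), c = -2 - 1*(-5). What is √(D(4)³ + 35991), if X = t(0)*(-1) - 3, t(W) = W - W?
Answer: 3*√3351 ≈ 173.66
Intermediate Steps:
t(W) = 0
c = 3 (c = -2 + 5 = 3)
X = -3 (X = 0*(-1) - 3 = 0 - 3 = -3)
D(B) = -18 (D(B) = -3*(3 + 3) = -3*6 = -18)
√(D(4)³ + 35991) = √((-18)³ + 35991) = √(-5832 + 35991) = √30159 = 3*√3351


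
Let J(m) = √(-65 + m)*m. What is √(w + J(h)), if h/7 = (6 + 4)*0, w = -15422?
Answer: I*√15422 ≈ 124.19*I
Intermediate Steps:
h = 0 (h = 7*((6 + 4)*0) = 7*(10*0) = 7*0 = 0)
J(m) = m*√(-65 + m)
√(w + J(h)) = √(-15422 + 0*√(-65 + 0)) = √(-15422 + 0*√(-65)) = √(-15422 + 0*(I*√65)) = √(-15422 + 0) = √(-15422) = I*√15422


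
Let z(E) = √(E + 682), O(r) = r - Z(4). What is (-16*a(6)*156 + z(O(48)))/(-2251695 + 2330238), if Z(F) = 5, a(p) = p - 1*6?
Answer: 5*√29/78543 ≈ 0.00034282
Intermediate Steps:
a(p) = -6 + p (a(p) = p - 6 = -6 + p)
O(r) = -5 + r (O(r) = r - 1*5 = r - 5 = -5 + r)
z(E) = √(682 + E)
(-16*a(6)*156 + z(O(48)))/(-2251695 + 2330238) = (-16*(-6 + 6)*156 + √(682 + (-5 + 48)))/(-2251695 + 2330238) = (-16*0*156 + √(682 + 43))/78543 = (0*156 + √725)*(1/78543) = (0 + 5*√29)*(1/78543) = (5*√29)*(1/78543) = 5*√29/78543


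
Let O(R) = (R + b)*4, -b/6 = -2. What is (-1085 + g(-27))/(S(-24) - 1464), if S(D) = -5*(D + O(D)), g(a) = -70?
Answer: 385/368 ≈ 1.0462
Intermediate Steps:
b = 12 (b = -6*(-2) = 12)
O(R) = 48 + 4*R (O(R) = (R + 12)*4 = (12 + R)*4 = 48 + 4*R)
S(D) = -240 - 25*D (S(D) = -5*(D + (48 + 4*D)) = -5*(48 + 5*D) = -240 - 25*D)
(-1085 + g(-27))/(S(-24) - 1464) = (-1085 - 70)/((-240 - 25*(-24)) - 1464) = -1155/((-240 + 600) - 1464) = -1155/(360 - 1464) = -1155/(-1104) = -1155*(-1/1104) = 385/368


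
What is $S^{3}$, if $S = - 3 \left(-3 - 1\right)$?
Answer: $1728$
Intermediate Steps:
$S = 12$ ($S = \left(-3\right) \left(-4\right) = 12$)
$S^{3} = 12^{3} = 1728$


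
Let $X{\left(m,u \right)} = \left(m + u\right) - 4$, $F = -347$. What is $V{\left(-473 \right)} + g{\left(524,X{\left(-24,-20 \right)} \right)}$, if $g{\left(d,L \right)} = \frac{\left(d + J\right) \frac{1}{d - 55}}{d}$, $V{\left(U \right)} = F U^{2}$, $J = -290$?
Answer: $- \frac{9539506105397}{122878} \approx -7.7634 \cdot 10^{7}$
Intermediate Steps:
$V{\left(U \right)} = - 347 U^{2}$
$X{\left(m,u \right)} = -4 + m + u$
$g{\left(d,L \right)} = \frac{-290 + d}{d \left(-55 + d\right)}$ ($g{\left(d,L \right)} = \frac{\left(d - 290\right) \frac{1}{d - 55}}{d} = \frac{\left(-290 + d\right) \frac{1}{-55 + d}}{d} = \frac{\frac{1}{-55 + d} \left(-290 + d\right)}{d} = \frac{-290 + d}{d \left(-55 + d\right)}$)
$V{\left(-473 \right)} + g{\left(524,X{\left(-24,-20 \right)} \right)} = - 347 \left(-473\right)^{2} + \frac{-290 + 524}{524 \left(-55 + 524\right)} = \left(-347\right) 223729 + \frac{1}{524} \cdot \frac{1}{469} \cdot 234 = -77633963 + \frac{1}{524} \cdot \frac{1}{469} \cdot 234 = -77633963 + \frac{117}{122878} = - \frac{9539506105397}{122878}$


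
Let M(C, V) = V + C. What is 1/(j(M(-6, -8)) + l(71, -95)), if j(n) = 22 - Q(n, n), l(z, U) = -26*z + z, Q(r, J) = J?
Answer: -1/1739 ≈ -0.00057504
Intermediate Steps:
M(C, V) = C + V
l(z, U) = -25*z
j(n) = 22 - n
1/(j(M(-6, -8)) + l(71, -95)) = 1/((22 - (-6 - 8)) - 25*71) = 1/((22 - 1*(-14)) - 1775) = 1/((22 + 14) - 1775) = 1/(36 - 1775) = 1/(-1739) = -1/1739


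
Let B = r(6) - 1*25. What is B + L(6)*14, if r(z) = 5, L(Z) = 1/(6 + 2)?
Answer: -73/4 ≈ -18.250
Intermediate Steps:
L(Z) = ⅛ (L(Z) = 1/8 = ⅛)
B = -20 (B = 5 - 1*25 = 5 - 25 = -20)
B + L(6)*14 = -20 + (⅛)*14 = -20 + 7/4 = -73/4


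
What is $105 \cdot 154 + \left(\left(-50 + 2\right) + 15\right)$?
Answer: $16137$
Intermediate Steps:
$105 \cdot 154 + \left(\left(-50 + 2\right) + 15\right) = 16170 + \left(-48 + 15\right) = 16170 - 33 = 16137$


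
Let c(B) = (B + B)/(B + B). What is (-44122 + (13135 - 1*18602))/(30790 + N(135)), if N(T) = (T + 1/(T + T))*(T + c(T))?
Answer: -6694515/6635318 ≈ -1.0089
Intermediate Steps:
c(B) = 1 (c(B) = (2*B)/((2*B)) = (2*B)*(1/(2*B)) = 1)
N(T) = (1 + T)*(T + 1/(2*T)) (N(T) = (T + 1/(T + T))*(T + 1) = (T + 1/(2*T))*(1 + T) = (1 + T)*(T + 1/(2*T)))
(-44122 + (13135 - 1*18602))/(30790 + N(135)) = (-44122 + (13135 - 1*18602))/(30790 + (1/2 + 135 + 135**2 + (1/2)/135)) = (-44122 + (13135 - 18602))/(30790 + (1/2 + 135 + 18225 + (1/2)*(1/135))) = (-44122 - 5467)/(30790 + (1/2 + 135 + 18225 + 1/270)) = -49589/(30790 + 2478668/135) = -49589/6635318/135 = -49589*135/6635318 = -6694515/6635318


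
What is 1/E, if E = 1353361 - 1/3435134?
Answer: 3435134/4648976385373 ≈ 7.3890e-7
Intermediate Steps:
E = 4648976385373/3435134 (E = 1353361 - 1*1/3435134 = 1353361 - 1/3435134 = 4648976385373/3435134 ≈ 1.3534e+6)
1/E = 1/(4648976385373/3435134) = 3435134/4648976385373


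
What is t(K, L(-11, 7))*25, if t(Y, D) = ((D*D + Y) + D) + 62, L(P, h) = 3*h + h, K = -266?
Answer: 15200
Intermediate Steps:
L(P, h) = 4*h
t(Y, D) = 62 + D + Y + D² (t(Y, D) = ((D² + Y) + D) + 62 = ((Y + D²) + D) + 62 = (D + Y + D²) + 62 = 62 + D + Y + D²)
t(K, L(-11, 7))*25 = (62 + 4*7 - 266 + (4*7)²)*25 = (62 + 28 - 266 + 28²)*25 = (62 + 28 - 266 + 784)*25 = 608*25 = 15200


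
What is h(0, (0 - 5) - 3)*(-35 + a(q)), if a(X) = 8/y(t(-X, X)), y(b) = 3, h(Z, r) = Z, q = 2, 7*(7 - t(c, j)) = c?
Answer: 0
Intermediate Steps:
t(c, j) = 7 - c/7
a(X) = 8/3
h(0, (0 - 5) - 3)*(-35 + a(q)) = 0*(-35 + 8/3) = 0*(-97/3) = 0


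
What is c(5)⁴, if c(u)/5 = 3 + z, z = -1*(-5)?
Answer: 2560000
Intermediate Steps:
z = 5
c(u) = 40 (c(u) = 5*(3 + 5) = 5*8 = 40)
c(5)⁴ = 40⁴ = 2560000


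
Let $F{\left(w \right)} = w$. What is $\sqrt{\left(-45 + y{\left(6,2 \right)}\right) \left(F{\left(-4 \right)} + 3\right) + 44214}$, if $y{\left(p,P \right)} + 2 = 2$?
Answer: $\sqrt{44259} \approx 210.38$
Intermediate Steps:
$y{\left(p,P \right)} = 0$ ($y{\left(p,P \right)} = -2 + 2 = 0$)
$\sqrt{\left(-45 + y{\left(6,2 \right)}\right) \left(F{\left(-4 \right)} + 3\right) + 44214} = \sqrt{\left(-45 + 0\right) \left(-4 + 3\right) + 44214} = \sqrt{\left(-45\right) \left(-1\right) + 44214} = \sqrt{45 + 44214} = \sqrt{44259}$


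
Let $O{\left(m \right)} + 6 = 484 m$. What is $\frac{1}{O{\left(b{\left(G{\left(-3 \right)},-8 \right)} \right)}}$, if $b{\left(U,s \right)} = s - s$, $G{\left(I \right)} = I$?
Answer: $- \frac{1}{6} \approx -0.16667$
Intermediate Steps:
$b{\left(U,s \right)} = 0$
$O{\left(m \right)} = -6 + 484 m$
$\frac{1}{O{\left(b{\left(G{\left(-3 \right)},-8 \right)} \right)}} = \frac{1}{-6 + 484 \cdot 0} = \frac{1}{-6 + 0} = \frac{1}{-6} = - \frac{1}{6}$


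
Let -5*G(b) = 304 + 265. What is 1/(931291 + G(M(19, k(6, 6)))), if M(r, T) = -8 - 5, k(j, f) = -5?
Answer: 5/4655886 ≈ 1.0739e-6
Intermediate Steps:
M(r, T) = -13
G(b) = -569/5 (G(b) = -(304 + 265)/5 = -⅕*569 = -569/5)
1/(931291 + G(M(19, k(6, 6)))) = 1/(931291 - 569/5) = 1/(4655886/5) = 5/4655886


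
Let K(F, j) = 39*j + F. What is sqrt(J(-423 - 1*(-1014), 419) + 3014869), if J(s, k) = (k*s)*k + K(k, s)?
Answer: 2*sqrt(26698722) ≈ 10334.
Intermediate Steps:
K(F, j) = F + 39*j
J(s, k) = k + 39*s + s*k**2 (J(s, k) = (k*s)*k + (k + 39*s) = s*k**2 + (k + 39*s) = k + 39*s + s*k**2)
sqrt(J(-423 - 1*(-1014), 419) + 3014869) = sqrt((419 + 39*(-423 - 1*(-1014)) + (-423 - 1*(-1014))*419**2) + 3014869) = sqrt((419 + 39*(-423 + 1014) + (-423 + 1014)*175561) + 3014869) = sqrt((419 + 39*591 + 591*175561) + 3014869) = sqrt((419 + 23049 + 103756551) + 3014869) = sqrt(103780019 + 3014869) = sqrt(106794888) = 2*sqrt(26698722)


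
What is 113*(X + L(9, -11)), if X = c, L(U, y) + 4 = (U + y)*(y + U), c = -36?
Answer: -4068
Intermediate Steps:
L(U, y) = -4 + (U + y)² (L(U, y) = -4 + (U + y)*(y + U) = -4 + (U + y)*(U + y) = -4 + (U + y)²)
X = -36
113*(X + L(9, -11)) = 113*(-36 + (-4 + (9 - 11)²)) = 113*(-36 + (-4 + (-2)²)) = 113*(-36 + (-4 + 4)) = 113*(-36 + 0) = 113*(-36) = -4068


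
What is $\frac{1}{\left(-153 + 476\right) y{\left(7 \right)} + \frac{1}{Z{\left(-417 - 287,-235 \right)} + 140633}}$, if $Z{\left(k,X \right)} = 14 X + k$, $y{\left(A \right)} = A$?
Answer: $\frac{136639}{308940780} \approx 0.00044228$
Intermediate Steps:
$Z{\left(k,X \right)} = k + 14 X$
$\frac{1}{\left(-153 + 476\right) y{\left(7 \right)} + \frac{1}{Z{\left(-417 - 287,-235 \right)} + 140633}} = \frac{1}{\left(-153 + 476\right) 7 + \frac{1}{\left(\left(-417 - 287\right) + 14 \left(-235\right)\right) + 140633}} = \frac{1}{323 \cdot 7 + \frac{1}{\left(\left(-417 - 287\right) - 3290\right) + 140633}} = \frac{1}{2261 + \frac{1}{\left(-704 - 3290\right) + 140633}} = \frac{1}{2261 + \frac{1}{-3994 + 140633}} = \frac{1}{2261 + \frac{1}{136639}} = \frac{1}{\frac{308940780}{136639}} = \frac{136639}{308940780}$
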